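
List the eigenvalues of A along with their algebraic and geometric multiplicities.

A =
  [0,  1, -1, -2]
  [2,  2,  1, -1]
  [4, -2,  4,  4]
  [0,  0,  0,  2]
λ = 2: alg = 4, geom = 2

Step 1 — factor the characteristic polynomial to read off the algebraic multiplicities:
  χ_A(x) = (x - 2)^4

Step 2 — compute geometric multiplicities via the rank-nullity identity g(λ) = n − rank(A − λI):
  rank(A − (2)·I) = 2, so dim ker(A − (2)·I) = n − 2 = 2

Summary:
  λ = 2: algebraic multiplicity = 4, geometric multiplicity = 2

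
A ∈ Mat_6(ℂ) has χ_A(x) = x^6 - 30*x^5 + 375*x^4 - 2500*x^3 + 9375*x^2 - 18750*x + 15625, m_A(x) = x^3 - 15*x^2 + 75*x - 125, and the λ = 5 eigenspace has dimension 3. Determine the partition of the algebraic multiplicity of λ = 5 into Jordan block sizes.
Block sizes for λ = 5: [3, 2, 1]

Step 1 — from the characteristic polynomial, algebraic multiplicity of λ = 5 is 6. From dim ker(A − (5)·I) = 3, there are exactly 3 Jordan blocks for λ = 5.
Step 2 — from the minimal polynomial, the factor (x − 5)^3 tells us the largest block for λ = 5 has size 3.
Step 3 — with total size 6, 3 blocks, and largest block 3, the block sizes (in nonincreasing order) are [3, 2, 1].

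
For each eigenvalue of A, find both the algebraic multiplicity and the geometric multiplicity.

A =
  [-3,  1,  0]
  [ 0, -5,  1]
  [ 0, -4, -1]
λ = -3: alg = 3, geom = 1

Step 1 — factor the characteristic polynomial to read off the algebraic multiplicities:
  χ_A(x) = (x + 3)^3

Step 2 — compute geometric multiplicities via the rank-nullity identity g(λ) = n − rank(A − λI):
  rank(A − (-3)·I) = 2, so dim ker(A − (-3)·I) = n − 2 = 1

Summary:
  λ = -3: algebraic multiplicity = 3, geometric multiplicity = 1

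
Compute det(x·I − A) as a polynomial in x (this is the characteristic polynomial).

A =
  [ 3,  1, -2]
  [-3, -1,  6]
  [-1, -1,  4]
x^3 - 6*x^2 + 12*x - 8

Expanding det(x·I − A) (e.g. by cofactor expansion or by noting that A is similar to its Jordan form J, which has the same characteristic polynomial as A) gives
  χ_A(x) = x^3 - 6*x^2 + 12*x - 8
which factors as (x - 2)^3. The eigenvalues (with algebraic multiplicities) are λ = 2 with multiplicity 3.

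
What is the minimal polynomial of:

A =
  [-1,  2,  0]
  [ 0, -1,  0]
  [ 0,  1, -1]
x^2 + 2*x + 1

The characteristic polynomial is χ_A(x) = (x + 1)^3, so the eigenvalues are known. The minimal polynomial is
  m_A(x) = Π_λ (x − λ)^{k_λ}
where k_λ is the size of the *largest* Jordan block for λ (equivalently, the smallest k with (A − λI)^k v = 0 for every generalised eigenvector v of λ).

  λ = -1: largest Jordan block has size 2, contributing (x + 1)^2

So m_A(x) = (x + 1)^2 = x^2 + 2*x + 1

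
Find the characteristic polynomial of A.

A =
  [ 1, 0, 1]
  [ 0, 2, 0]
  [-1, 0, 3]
x^3 - 6*x^2 + 12*x - 8

Expanding det(x·I − A) (e.g. by cofactor expansion or by noting that A is similar to its Jordan form J, which has the same characteristic polynomial as A) gives
  χ_A(x) = x^3 - 6*x^2 + 12*x - 8
which factors as (x - 2)^3. The eigenvalues (with algebraic multiplicities) are λ = 2 with multiplicity 3.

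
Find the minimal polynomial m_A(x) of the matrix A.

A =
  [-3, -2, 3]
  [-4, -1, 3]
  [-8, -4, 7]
x^2 - 2*x + 1

The characteristic polynomial is χ_A(x) = (x - 1)^3, so the eigenvalues are known. The minimal polynomial is
  m_A(x) = Π_λ (x − λ)^{k_λ}
where k_λ is the size of the *largest* Jordan block for λ (equivalently, the smallest k with (A − λI)^k v = 0 for every generalised eigenvector v of λ).

  λ = 1: largest Jordan block has size 2, contributing (x − 1)^2

So m_A(x) = (x - 1)^2 = x^2 - 2*x + 1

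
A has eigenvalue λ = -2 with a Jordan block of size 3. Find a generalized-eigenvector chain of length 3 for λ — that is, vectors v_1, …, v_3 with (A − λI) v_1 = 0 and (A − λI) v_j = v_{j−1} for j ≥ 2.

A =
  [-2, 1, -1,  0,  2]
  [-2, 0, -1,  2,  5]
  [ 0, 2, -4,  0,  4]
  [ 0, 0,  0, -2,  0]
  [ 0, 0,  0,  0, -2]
A Jordan chain for λ = -2 of length 3:
v_1 = (-2, -4, -4, 0, 0)ᵀ
v_2 = (0, -2, 0, 0, 0)ᵀ
v_3 = (1, 0, 0, 0, 0)ᵀ

Let N = A − (-2)·I. We want v_3 with N^3 v_3 = 0 but N^2 v_3 ≠ 0; then v_{j-1} := N · v_j for j = 3, …, 2.

Pick v_3 = (1, 0, 0, 0, 0)ᵀ.
Then v_2 = N · v_3 = (0, -2, 0, 0, 0)ᵀ.
Then v_1 = N · v_2 = (-2, -4, -4, 0, 0)ᵀ.

Sanity check: (A − (-2)·I) v_1 = (0, 0, 0, 0, 0)ᵀ = 0. ✓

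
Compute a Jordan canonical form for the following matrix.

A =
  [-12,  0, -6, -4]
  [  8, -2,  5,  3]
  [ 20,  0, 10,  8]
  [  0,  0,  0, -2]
J_2(-2) ⊕ J_1(-2) ⊕ J_1(0)

The characteristic polynomial is
  det(x·I − A) = x^4 + 6*x^3 + 12*x^2 + 8*x = x*(x + 2)^3

Eigenvalues and multiplicities (the geometric multiplicity of λ is n − rank(A − λI), which equals the number of Jordan blocks for λ):
  λ = -2: algebraic multiplicity = 3, geometric multiplicity = 2
  λ = 0: algebraic multiplicity = 1, geometric multiplicity = 1

Determining the block sizes for each eigenvalue:
  λ = -2: 2 blocks summing to 3 forces exactly one block of size 2 and the rest size 1 → block sizes [2, 1]
  λ = 0: one block (gm = 1), so the single block has size am = 1 → block sizes [1]

Assembling the blocks gives a Jordan form
J =
  [-2,  1,  0, 0]
  [ 0, -2,  0, 0]
  [ 0,  0, -2, 0]
  [ 0,  0,  0, 0]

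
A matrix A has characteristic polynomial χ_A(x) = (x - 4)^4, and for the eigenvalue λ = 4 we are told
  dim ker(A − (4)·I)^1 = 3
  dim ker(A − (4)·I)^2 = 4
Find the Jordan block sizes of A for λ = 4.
Block sizes for λ = 4: [2, 1, 1]

From the dimensions of kernels of powers, the number of Jordan blocks of size at least j is d_j − d_{j−1} where d_j = dim ker(N^j) (with d_0 = 0). Computing the differences gives [3, 1].
The number of blocks of size exactly k is (#blocks of size ≥ k) − (#blocks of size ≥ k + 1), so the partition is: 2 block(s) of size 1, 1 block(s) of size 2.
In nonincreasing order the block sizes are [2, 1, 1].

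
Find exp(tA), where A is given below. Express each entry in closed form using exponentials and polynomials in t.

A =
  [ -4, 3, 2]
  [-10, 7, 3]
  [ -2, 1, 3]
e^{tA} =
  [t^2*exp(2*t) - 6*t*exp(2*t) + exp(2*t), -t^2*exp(2*t)/2 + 3*t*exp(2*t), -t^2*exp(2*t)/2 + 2*t*exp(2*t)]
  [2*t^2*exp(2*t) - 10*t*exp(2*t), -t^2*exp(2*t) + 5*t*exp(2*t) + exp(2*t), -t^2*exp(2*t) + 3*t*exp(2*t)]
  [-2*t*exp(2*t), t*exp(2*t), t*exp(2*t) + exp(2*t)]

Strategy: write A = P · J · P⁻¹ where J is a Jordan canonical form, so e^{tA} = P · e^{tJ} · P⁻¹, and e^{tJ} can be computed block-by-block.

A has Jordan form
J =
  [2, 1, 0]
  [0, 2, 1]
  [0, 0, 2]
(up to reordering of blocks).

Per-block formulas:
  For a 3×3 Jordan block J_3(2): exp(t · J_3(2)) = e^(2t)·(I + t·N + (t^2/2)·N^2), where N is the 3×3 nilpotent shift.

After assembling e^{tJ} and conjugating by P, we get:

e^{tA} =
  [t^2*exp(2*t) - 6*t*exp(2*t) + exp(2*t), -t^2*exp(2*t)/2 + 3*t*exp(2*t), -t^2*exp(2*t)/2 + 2*t*exp(2*t)]
  [2*t^2*exp(2*t) - 10*t*exp(2*t), -t^2*exp(2*t) + 5*t*exp(2*t) + exp(2*t), -t^2*exp(2*t) + 3*t*exp(2*t)]
  [-2*t*exp(2*t), t*exp(2*t), t*exp(2*t) + exp(2*t)]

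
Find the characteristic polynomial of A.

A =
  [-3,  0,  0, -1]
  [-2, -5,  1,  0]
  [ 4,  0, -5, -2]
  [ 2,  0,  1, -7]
x^4 + 20*x^3 + 150*x^2 + 500*x + 625

Expanding det(x·I − A) (e.g. by cofactor expansion or by noting that A is similar to its Jordan form J, which has the same characteristic polynomial as A) gives
  χ_A(x) = x^4 + 20*x^3 + 150*x^2 + 500*x + 625
which factors as (x + 5)^4. The eigenvalues (with algebraic multiplicities) are λ = -5 with multiplicity 4.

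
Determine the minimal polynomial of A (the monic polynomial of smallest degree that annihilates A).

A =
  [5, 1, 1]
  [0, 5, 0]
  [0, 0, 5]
x^2 - 10*x + 25

The characteristic polynomial is χ_A(x) = (x - 5)^3, so the eigenvalues are known. The minimal polynomial is
  m_A(x) = Π_λ (x − λ)^{k_λ}
where k_λ is the size of the *largest* Jordan block for λ (equivalently, the smallest k with (A − λI)^k v = 0 for every generalised eigenvector v of λ).

  λ = 5: largest Jordan block has size 2, contributing (x − 5)^2

So m_A(x) = (x - 5)^2 = x^2 - 10*x + 25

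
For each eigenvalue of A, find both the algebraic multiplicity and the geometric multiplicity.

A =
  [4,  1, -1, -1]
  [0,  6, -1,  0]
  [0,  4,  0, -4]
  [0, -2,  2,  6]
λ = 4: alg = 4, geom = 2

Step 1 — factor the characteristic polynomial to read off the algebraic multiplicities:
  χ_A(x) = (x - 4)^4

Step 2 — compute geometric multiplicities via the rank-nullity identity g(λ) = n − rank(A − λI):
  rank(A − (4)·I) = 2, so dim ker(A − (4)·I) = n − 2 = 2

Summary:
  λ = 4: algebraic multiplicity = 4, geometric multiplicity = 2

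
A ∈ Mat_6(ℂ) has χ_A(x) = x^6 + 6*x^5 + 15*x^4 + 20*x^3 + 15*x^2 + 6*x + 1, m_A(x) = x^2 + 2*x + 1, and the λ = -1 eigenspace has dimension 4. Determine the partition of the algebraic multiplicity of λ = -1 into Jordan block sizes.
Block sizes for λ = -1: [2, 2, 1, 1]

Step 1 — from the characteristic polynomial, algebraic multiplicity of λ = -1 is 6. From dim ker(A − (-1)·I) = 4, there are exactly 4 Jordan blocks for λ = -1.
Step 2 — from the minimal polynomial, the factor (x + 1)^2 tells us the largest block for λ = -1 has size 2.
Step 3 — with total size 6, 4 blocks, and largest block 2, the block sizes (in nonincreasing order) are [2, 2, 1, 1].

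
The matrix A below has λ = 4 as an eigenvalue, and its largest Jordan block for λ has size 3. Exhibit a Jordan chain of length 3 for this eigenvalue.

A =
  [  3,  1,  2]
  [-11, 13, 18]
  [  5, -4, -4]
A Jordan chain for λ = 4 of length 3:
v_1 = (0, 2, -1)ᵀ
v_2 = (-1, -11, 5)ᵀ
v_3 = (1, 0, 0)ᵀ

Let N = A − (4)·I. We want v_3 with N^3 v_3 = 0 but N^2 v_3 ≠ 0; then v_{j-1} := N · v_j for j = 3, …, 2.

Pick v_3 = (1, 0, 0)ᵀ.
Then v_2 = N · v_3 = (-1, -11, 5)ᵀ.
Then v_1 = N · v_2 = (0, 2, -1)ᵀ.

Sanity check: (A − (4)·I) v_1 = (0, 0, 0)ᵀ = 0. ✓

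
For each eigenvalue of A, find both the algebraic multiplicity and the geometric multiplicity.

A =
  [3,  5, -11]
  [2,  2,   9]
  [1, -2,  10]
λ = 5: alg = 3, geom = 1

Step 1 — factor the characteristic polynomial to read off the algebraic multiplicities:
  χ_A(x) = (x - 5)^3

Step 2 — compute geometric multiplicities via the rank-nullity identity g(λ) = n − rank(A − λI):
  rank(A − (5)·I) = 2, so dim ker(A − (5)·I) = n − 2 = 1

Summary:
  λ = 5: algebraic multiplicity = 3, geometric multiplicity = 1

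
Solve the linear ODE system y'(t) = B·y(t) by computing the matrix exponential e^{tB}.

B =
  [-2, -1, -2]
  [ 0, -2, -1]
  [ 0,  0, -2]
e^{tB} =
  [exp(-2*t), -t*exp(-2*t), t^2*exp(-2*t)/2 - 2*t*exp(-2*t)]
  [0, exp(-2*t), -t*exp(-2*t)]
  [0, 0, exp(-2*t)]

Strategy: write B = P · J · P⁻¹ where J is a Jordan canonical form, so e^{tB} = P · e^{tJ} · P⁻¹, and e^{tJ} can be computed block-by-block.

B has Jordan form
J =
  [-2,  1,  0]
  [ 0, -2,  1]
  [ 0,  0, -2]
(up to reordering of blocks).

Per-block formulas:
  For a 3×3 Jordan block J_3(-2): exp(t · J_3(-2)) = e^(-2t)·(I + t·N + (t^2/2)·N^2), where N is the 3×3 nilpotent shift.

After assembling e^{tJ} and conjugating by P, we get:

e^{tB} =
  [exp(-2*t), -t*exp(-2*t), t^2*exp(-2*t)/2 - 2*t*exp(-2*t)]
  [0, exp(-2*t), -t*exp(-2*t)]
  [0, 0, exp(-2*t)]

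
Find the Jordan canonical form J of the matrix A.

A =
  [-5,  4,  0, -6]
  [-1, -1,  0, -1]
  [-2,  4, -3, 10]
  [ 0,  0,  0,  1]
J_2(-3) ⊕ J_1(-3) ⊕ J_1(1)

The characteristic polynomial is
  det(x·I − A) = x^4 + 8*x^3 + 18*x^2 - 27 = (x - 1)*(x + 3)^3

Eigenvalues and multiplicities (the geometric multiplicity of λ is n − rank(A − λI), which equals the number of Jordan blocks for λ):
  λ = -3: algebraic multiplicity = 3, geometric multiplicity = 2
  λ = 1: algebraic multiplicity = 1, geometric multiplicity = 1

Determining the block sizes for each eigenvalue:
  λ = -3: 2 blocks summing to 3 forces exactly one block of size 2 and the rest size 1 → block sizes [2, 1]
  λ = 1: one block (gm = 1), so the single block has size am = 1 → block sizes [1]

Assembling the blocks gives a Jordan form
J =
  [-3,  1,  0, 0]
  [ 0, -3,  0, 0]
  [ 0,  0, -3, 0]
  [ 0,  0,  0, 1]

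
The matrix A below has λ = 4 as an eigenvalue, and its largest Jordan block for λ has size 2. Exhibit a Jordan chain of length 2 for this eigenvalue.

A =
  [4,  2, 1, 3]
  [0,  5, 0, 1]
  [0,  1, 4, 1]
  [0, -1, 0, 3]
A Jordan chain for λ = 4 of length 2:
v_1 = (2, 1, 1, -1)ᵀ
v_2 = (0, 1, 0, 0)ᵀ

Let N = A − (4)·I. We want v_2 with N^2 v_2 = 0 but N^1 v_2 ≠ 0; then v_{j-1} := N · v_j for j = 2, …, 2.

Pick v_2 = (0, 1, 0, 0)ᵀ.
Then v_1 = N · v_2 = (2, 1, 1, -1)ᵀ.

Sanity check: (A − (4)·I) v_1 = (0, 0, 0, 0)ᵀ = 0. ✓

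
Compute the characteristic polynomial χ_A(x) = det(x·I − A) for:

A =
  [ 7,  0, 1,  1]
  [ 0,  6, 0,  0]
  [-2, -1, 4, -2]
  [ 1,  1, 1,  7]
x^4 - 24*x^3 + 216*x^2 - 864*x + 1296

Expanding det(x·I − A) (e.g. by cofactor expansion or by noting that A is similar to its Jordan form J, which has the same characteristic polynomial as A) gives
  χ_A(x) = x^4 - 24*x^3 + 216*x^2 - 864*x + 1296
which factors as (x - 6)^4. The eigenvalues (with algebraic multiplicities) are λ = 6 with multiplicity 4.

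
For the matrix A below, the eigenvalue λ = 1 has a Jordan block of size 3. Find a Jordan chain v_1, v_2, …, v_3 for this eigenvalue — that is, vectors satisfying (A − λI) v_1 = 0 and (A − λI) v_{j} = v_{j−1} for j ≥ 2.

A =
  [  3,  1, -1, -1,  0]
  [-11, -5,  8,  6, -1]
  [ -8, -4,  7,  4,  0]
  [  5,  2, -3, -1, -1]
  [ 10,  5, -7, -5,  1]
A Jordan chain for λ = 1 of length 3:
v_1 = (-4, 0, 0, -8, -4)ᵀ
v_2 = (2, -11, -8, 5, 10)ᵀ
v_3 = (1, 0, 0, 0, 0)ᵀ

Let N = A − (1)·I. We want v_3 with N^3 v_3 = 0 but N^2 v_3 ≠ 0; then v_{j-1} := N · v_j for j = 3, …, 2.

Pick v_3 = (1, 0, 0, 0, 0)ᵀ.
Then v_2 = N · v_3 = (2, -11, -8, 5, 10)ᵀ.
Then v_1 = N · v_2 = (-4, 0, 0, -8, -4)ᵀ.

Sanity check: (A − (1)·I) v_1 = (0, 0, 0, 0, 0)ᵀ = 0. ✓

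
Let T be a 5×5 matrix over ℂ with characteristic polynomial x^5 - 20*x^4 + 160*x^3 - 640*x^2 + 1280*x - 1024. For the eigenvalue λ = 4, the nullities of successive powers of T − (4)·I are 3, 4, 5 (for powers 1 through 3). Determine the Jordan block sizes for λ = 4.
Block sizes for λ = 4: [3, 1, 1]

From the dimensions of kernels of powers, the number of Jordan blocks of size at least j is d_j − d_{j−1} where d_j = dim ker(N^j) (with d_0 = 0). Computing the differences gives [3, 1, 1].
The number of blocks of size exactly k is (#blocks of size ≥ k) − (#blocks of size ≥ k + 1), so the partition is: 2 block(s) of size 1, 1 block(s) of size 3.
In nonincreasing order the block sizes are [3, 1, 1].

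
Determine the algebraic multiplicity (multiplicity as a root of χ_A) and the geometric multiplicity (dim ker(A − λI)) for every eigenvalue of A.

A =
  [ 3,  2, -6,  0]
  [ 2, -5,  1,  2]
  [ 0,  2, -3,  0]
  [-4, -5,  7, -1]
λ = -3: alg = 3, geom = 1; λ = 3: alg = 1, geom = 1

Step 1 — factor the characteristic polynomial to read off the algebraic multiplicities:
  χ_A(x) = (x - 3)*(x + 3)^3

Step 2 — compute geometric multiplicities via the rank-nullity identity g(λ) = n − rank(A − λI):
  rank(A − (-3)·I) = 3, so dim ker(A − (-3)·I) = n − 3 = 1
  rank(A − (3)·I) = 3, so dim ker(A − (3)·I) = n − 3 = 1

Summary:
  λ = -3: algebraic multiplicity = 3, geometric multiplicity = 1
  λ = 3: algebraic multiplicity = 1, geometric multiplicity = 1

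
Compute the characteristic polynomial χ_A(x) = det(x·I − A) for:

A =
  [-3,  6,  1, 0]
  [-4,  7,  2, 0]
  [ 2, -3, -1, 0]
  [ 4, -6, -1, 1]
x^4 - 4*x^3 + 6*x^2 - 4*x + 1

Expanding det(x·I − A) (e.g. by cofactor expansion or by noting that A is similar to its Jordan form J, which has the same characteristic polynomial as A) gives
  χ_A(x) = x^4 - 4*x^3 + 6*x^2 - 4*x + 1
which factors as (x - 1)^4. The eigenvalues (with algebraic multiplicities) are λ = 1 with multiplicity 4.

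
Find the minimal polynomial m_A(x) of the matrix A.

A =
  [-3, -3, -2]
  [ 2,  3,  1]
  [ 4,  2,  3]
x^3 - 3*x^2 + 3*x - 1

The characteristic polynomial is χ_A(x) = (x - 1)^3, so the eigenvalues are known. The minimal polynomial is
  m_A(x) = Π_λ (x − λ)^{k_λ}
where k_λ is the size of the *largest* Jordan block for λ (equivalently, the smallest k with (A − λI)^k v = 0 for every generalised eigenvector v of λ).

  λ = 1: largest Jordan block has size 3, contributing (x − 1)^3

So m_A(x) = (x - 1)^3 = x^3 - 3*x^2 + 3*x - 1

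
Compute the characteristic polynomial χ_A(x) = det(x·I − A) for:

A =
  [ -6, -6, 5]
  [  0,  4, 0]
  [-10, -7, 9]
x^3 - 7*x^2 + 8*x + 16

Expanding det(x·I − A) (e.g. by cofactor expansion or by noting that A is similar to its Jordan form J, which has the same characteristic polynomial as A) gives
  χ_A(x) = x^3 - 7*x^2 + 8*x + 16
which factors as (x - 4)^2*(x + 1). The eigenvalues (with algebraic multiplicities) are λ = -1 with multiplicity 1, λ = 4 with multiplicity 2.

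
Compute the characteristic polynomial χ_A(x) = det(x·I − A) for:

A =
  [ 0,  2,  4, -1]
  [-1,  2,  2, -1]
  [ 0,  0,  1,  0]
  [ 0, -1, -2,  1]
x^4 - 4*x^3 + 6*x^2 - 4*x + 1

Expanding det(x·I − A) (e.g. by cofactor expansion or by noting that A is similar to its Jordan form J, which has the same characteristic polynomial as A) gives
  χ_A(x) = x^4 - 4*x^3 + 6*x^2 - 4*x + 1
which factors as (x - 1)^4. The eigenvalues (with algebraic multiplicities) are λ = 1 with multiplicity 4.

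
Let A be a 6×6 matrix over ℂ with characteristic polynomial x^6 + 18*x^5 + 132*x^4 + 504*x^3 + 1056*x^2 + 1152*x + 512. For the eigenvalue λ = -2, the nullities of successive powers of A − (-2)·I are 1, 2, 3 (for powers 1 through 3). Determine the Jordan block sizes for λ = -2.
Block sizes for λ = -2: [3]

From the dimensions of kernels of powers, the number of Jordan blocks of size at least j is d_j − d_{j−1} where d_j = dim ker(N^j) (with d_0 = 0). Computing the differences gives [1, 1, 1].
The number of blocks of size exactly k is (#blocks of size ≥ k) − (#blocks of size ≥ k + 1), so the partition is: 1 block(s) of size 3.
In nonincreasing order the block sizes are [3].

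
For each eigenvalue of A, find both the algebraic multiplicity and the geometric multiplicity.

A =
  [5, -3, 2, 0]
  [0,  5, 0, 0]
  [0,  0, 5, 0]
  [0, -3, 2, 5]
λ = 5: alg = 4, geom = 3

Step 1 — factor the characteristic polynomial to read off the algebraic multiplicities:
  χ_A(x) = (x - 5)^4

Step 2 — compute geometric multiplicities via the rank-nullity identity g(λ) = n − rank(A − λI):
  rank(A − (5)·I) = 1, so dim ker(A − (5)·I) = n − 1 = 3

Summary:
  λ = 5: algebraic multiplicity = 4, geometric multiplicity = 3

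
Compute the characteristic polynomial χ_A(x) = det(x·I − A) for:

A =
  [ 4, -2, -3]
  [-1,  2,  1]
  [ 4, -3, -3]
x^3 - 3*x^2 + 3*x - 1

Expanding det(x·I − A) (e.g. by cofactor expansion or by noting that A is similar to its Jordan form J, which has the same characteristic polynomial as A) gives
  χ_A(x) = x^3 - 3*x^2 + 3*x - 1
which factors as (x - 1)^3. The eigenvalues (with algebraic multiplicities) are λ = 1 with multiplicity 3.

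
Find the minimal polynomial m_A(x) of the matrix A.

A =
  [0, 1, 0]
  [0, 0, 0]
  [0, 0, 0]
x^2

The characteristic polynomial is χ_A(x) = x^3, so the eigenvalues are known. The minimal polynomial is
  m_A(x) = Π_λ (x − λ)^{k_λ}
where k_λ is the size of the *largest* Jordan block for λ (equivalently, the smallest k with (A − λI)^k v = 0 for every generalised eigenvector v of λ).

  λ = 0: largest Jordan block has size 2, contributing (x − 0)^2

So m_A(x) = x^2 = x^2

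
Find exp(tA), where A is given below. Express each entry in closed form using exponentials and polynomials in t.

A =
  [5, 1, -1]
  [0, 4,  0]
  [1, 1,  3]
e^{tA} =
  [t*exp(4*t) + exp(4*t), t*exp(4*t), -t*exp(4*t)]
  [0, exp(4*t), 0]
  [t*exp(4*t), t*exp(4*t), -t*exp(4*t) + exp(4*t)]

Strategy: write A = P · J · P⁻¹ where J is a Jordan canonical form, so e^{tA} = P · e^{tJ} · P⁻¹, and e^{tJ} can be computed block-by-block.

A has Jordan form
J =
  [4, 1, 0]
  [0, 4, 0]
  [0, 0, 4]
(up to reordering of blocks).

Per-block formulas:
  For a 1×1 block at λ = 4: exp(t · [4]) = [e^(4t)].
  For a 2×2 Jordan block J_2(4): exp(t · J_2(4)) = e^(4t)·(I + t·N), where N is the 2×2 nilpotent shift.

After assembling e^{tJ} and conjugating by P, we get:

e^{tA} =
  [t*exp(4*t) + exp(4*t), t*exp(4*t), -t*exp(4*t)]
  [0, exp(4*t), 0]
  [t*exp(4*t), t*exp(4*t), -t*exp(4*t) + exp(4*t)]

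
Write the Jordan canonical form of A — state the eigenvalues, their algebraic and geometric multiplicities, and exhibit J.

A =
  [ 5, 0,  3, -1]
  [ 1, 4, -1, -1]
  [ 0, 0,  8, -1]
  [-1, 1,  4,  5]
J_1(5) ⊕ J_1(5) ⊕ J_2(6)

The characteristic polynomial is
  det(x·I − A) = x^4 - 22*x^3 + 181*x^2 - 660*x + 900 = (x - 6)^2*(x - 5)^2

Eigenvalues and multiplicities (the geometric multiplicity of λ is n − rank(A − λI), which equals the number of Jordan blocks for λ):
  λ = 5: algebraic multiplicity = 2, geometric multiplicity = 2
  λ = 6: algebraic multiplicity = 2, geometric multiplicity = 1

Determining the block sizes for each eigenvalue:
  λ = 5: gm = am = 2, so every block has size 1 → block sizes [1, 1]
  λ = 6: one block (gm = 1), so the single block has size am = 2 → block sizes [2]

Assembling the blocks gives a Jordan form
J =
  [5, 0, 0, 0]
  [0, 5, 0, 0]
  [0, 0, 6, 1]
  [0, 0, 0, 6]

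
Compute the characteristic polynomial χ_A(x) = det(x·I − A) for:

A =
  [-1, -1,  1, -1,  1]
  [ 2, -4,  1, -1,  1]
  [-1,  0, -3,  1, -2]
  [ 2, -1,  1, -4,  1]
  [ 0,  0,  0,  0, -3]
x^5 + 15*x^4 + 90*x^3 + 270*x^2 + 405*x + 243

Expanding det(x·I − A) (e.g. by cofactor expansion or by noting that A is similar to its Jordan form J, which has the same characteristic polynomial as A) gives
  χ_A(x) = x^5 + 15*x^4 + 90*x^3 + 270*x^2 + 405*x + 243
which factors as (x + 3)^5. The eigenvalues (with algebraic multiplicities) are λ = -3 with multiplicity 5.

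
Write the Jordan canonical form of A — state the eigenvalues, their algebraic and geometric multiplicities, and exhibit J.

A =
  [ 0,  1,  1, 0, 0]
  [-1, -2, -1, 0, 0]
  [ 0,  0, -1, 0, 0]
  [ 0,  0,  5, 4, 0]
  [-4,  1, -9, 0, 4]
J_2(-1) ⊕ J_1(-1) ⊕ J_1(4) ⊕ J_1(4)

The characteristic polynomial is
  det(x·I − A) = x^5 - 5*x^4 - 5*x^3 + 25*x^2 + 40*x + 16 = (x - 4)^2*(x + 1)^3

Eigenvalues and multiplicities (the geometric multiplicity of λ is n − rank(A − λI), which equals the number of Jordan blocks for λ):
  λ = -1: algebraic multiplicity = 3, geometric multiplicity = 2
  λ = 4: algebraic multiplicity = 2, geometric multiplicity = 2

Determining the block sizes for each eigenvalue:
  λ = -1: 2 blocks summing to 3 forces exactly one block of size 2 and the rest size 1 → block sizes [2, 1]
  λ = 4: gm = am = 2, so every block has size 1 → block sizes [1, 1]

Assembling the blocks gives a Jordan form
J =
  [-1,  1,  0, 0, 0]
  [ 0, -1,  0, 0, 0]
  [ 0,  0, -1, 0, 0]
  [ 0,  0,  0, 4, 0]
  [ 0,  0,  0, 0, 4]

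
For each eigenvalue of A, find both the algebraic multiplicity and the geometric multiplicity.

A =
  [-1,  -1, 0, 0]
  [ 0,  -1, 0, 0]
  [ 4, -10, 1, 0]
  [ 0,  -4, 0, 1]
λ = -1: alg = 2, geom = 1; λ = 1: alg = 2, geom = 2

Step 1 — factor the characteristic polynomial to read off the algebraic multiplicities:
  χ_A(x) = (x - 1)^2*(x + 1)^2

Step 2 — compute geometric multiplicities via the rank-nullity identity g(λ) = n − rank(A − λI):
  rank(A − (-1)·I) = 3, so dim ker(A − (-1)·I) = n − 3 = 1
  rank(A − (1)·I) = 2, so dim ker(A − (1)·I) = n − 2 = 2

Summary:
  λ = -1: algebraic multiplicity = 2, geometric multiplicity = 1
  λ = 1: algebraic multiplicity = 2, geometric multiplicity = 2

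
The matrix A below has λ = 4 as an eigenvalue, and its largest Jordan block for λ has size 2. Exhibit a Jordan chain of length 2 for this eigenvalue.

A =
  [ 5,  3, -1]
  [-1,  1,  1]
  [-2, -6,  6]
A Jordan chain for λ = 4 of length 2:
v_1 = (1, -1, -2)ᵀ
v_2 = (1, 0, 0)ᵀ

Let N = A − (4)·I. We want v_2 with N^2 v_2 = 0 but N^1 v_2 ≠ 0; then v_{j-1} := N · v_j for j = 2, …, 2.

Pick v_2 = (1, 0, 0)ᵀ.
Then v_1 = N · v_2 = (1, -1, -2)ᵀ.

Sanity check: (A − (4)·I) v_1 = (0, 0, 0)ᵀ = 0. ✓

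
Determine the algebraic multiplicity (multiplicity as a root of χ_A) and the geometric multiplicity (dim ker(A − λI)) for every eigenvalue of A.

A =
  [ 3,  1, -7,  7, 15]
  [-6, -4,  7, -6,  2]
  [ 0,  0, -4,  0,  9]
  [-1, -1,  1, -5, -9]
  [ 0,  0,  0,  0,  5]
λ = -4: alg = 3, geom = 1; λ = 2: alg = 1, geom = 1; λ = 5: alg = 1, geom = 1

Step 1 — factor the characteristic polynomial to read off the algebraic multiplicities:
  χ_A(x) = (x - 5)*(x - 2)*(x + 4)^3

Step 2 — compute geometric multiplicities via the rank-nullity identity g(λ) = n − rank(A − λI):
  rank(A − (-4)·I) = 4, so dim ker(A − (-4)·I) = n − 4 = 1
  rank(A − (2)·I) = 4, so dim ker(A − (2)·I) = n − 4 = 1
  rank(A − (5)·I) = 4, so dim ker(A − (5)·I) = n − 4 = 1

Summary:
  λ = -4: algebraic multiplicity = 3, geometric multiplicity = 1
  λ = 2: algebraic multiplicity = 1, geometric multiplicity = 1
  λ = 5: algebraic multiplicity = 1, geometric multiplicity = 1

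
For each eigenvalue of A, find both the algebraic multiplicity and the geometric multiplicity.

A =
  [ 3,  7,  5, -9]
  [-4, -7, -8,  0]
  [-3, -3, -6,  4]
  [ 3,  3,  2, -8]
λ = -5: alg = 2, geom = 1; λ = -4: alg = 2, geom = 1

Step 1 — factor the characteristic polynomial to read off the algebraic multiplicities:
  χ_A(x) = (x + 4)^2*(x + 5)^2

Step 2 — compute geometric multiplicities via the rank-nullity identity g(λ) = n − rank(A − λI):
  rank(A − (-5)·I) = 3, so dim ker(A − (-5)·I) = n − 3 = 1
  rank(A − (-4)·I) = 3, so dim ker(A − (-4)·I) = n − 3 = 1

Summary:
  λ = -5: algebraic multiplicity = 2, geometric multiplicity = 1
  λ = -4: algebraic multiplicity = 2, geometric multiplicity = 1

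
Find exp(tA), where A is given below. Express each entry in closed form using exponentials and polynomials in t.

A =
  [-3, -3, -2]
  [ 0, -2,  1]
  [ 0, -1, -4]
e^{tA} =
  [exp(-3*t), -t^2*exp(-3*t)/2 - 3*t*exp(-3*t), -t^2*exp(-3*t)/2 - 2*t*exp(-3*t)]
  [0, t*exp(-3*t) + exp(-3*t), t*exp(-3*t)]
  [0, -t*exp(-3*t), -t*exp(-3*t) + exp(-3*t)]

Strategy: write A = P · J · P⁻¹ where J is a Jordan canonical form, so e^{tA} = P · e^{tJ} · P⁻¹, and e^{tJ} can be computed block-by-block.

A has Jordan form
J =
  [-3,  1,  0]
  [ 0, -3,  1]
  [ 0,  0, -3]
(up to reordering of blocks).

Per-block formulas:
  For a 3×3 Jordan block J_3(-3): exp(t · J_3(-3)) = e^(-3t)·(I + t·N + (t^2/2)·N^2), where N is the 3×3 nilpotent shift.

After assembling e^{tJ} and conjugating by P, we get:

e^{tA} =
  [exp(-3*t), -t^2*exp(-3*t)/2 - 3*t*exp(-3*t), -t^2*exp(-3*t)/2 - 2*t*exp(-3*t)]
  [0, t*exp(-3*t) + exp(-3*t), t*exp(-3*t)]
  [0, -t*exp(-3*t), -t*exp(-3*t) + exp(-3*t)]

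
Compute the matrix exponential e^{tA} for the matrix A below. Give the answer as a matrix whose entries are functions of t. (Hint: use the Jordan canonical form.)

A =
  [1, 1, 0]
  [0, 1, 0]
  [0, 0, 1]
e^{tA} =
  [exp(t), t*exp(t), 0]
  [0, exp(t), 0]
  [0, 0, exp(t)]

Strategy: write A = P · J · P⁻¹ where J is a Jordan canonical form, so e^{tA} = P · e^{tJ} · P⁻¹, and e^{tJ} can be computed block-by-block.

A has Jordan form
J =
  [1, 1, 0]
  [0, 1, 0]
  [0, 0, 1]
(up to reordering of blocks).

Per-block formulas:
  For a 1×1 block at λ = 1: exp(t · [1]) = [e^(1t)].
  For a 2×2 Jordan block J_2(1): exp(t · J_2(1)) = e^(1t)·(I + t·N), where N is the 2×2 nilpotent shift.

After assembling e^{tJ} and conjugating by P, we get:

e^{tA} =
  [exp(t), t*exp(t), 0]
  [0, exp(t), 0]
  [0, 0, exp(t)]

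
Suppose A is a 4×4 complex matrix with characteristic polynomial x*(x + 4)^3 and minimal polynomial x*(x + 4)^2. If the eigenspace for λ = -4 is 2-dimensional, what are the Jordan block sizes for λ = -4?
Block sizes for λ = -4: [2, 1]

Step 1 — from the characteristic polynomial, algebraic multiplicity of λ = -4 is 3. From dim ker(A − (-4)·I) = 2, there are exactly 2 Jordan blocks for λ = -4.
Step 2 — from the minimal polynomial, the factor (x + 4)^2 tells us the largest block for λ = -4 has size 2.
Step 3 — with total size 3, 2 blocks, and largest block 2, the block sizes (in nonincreasing order) are [2, 1].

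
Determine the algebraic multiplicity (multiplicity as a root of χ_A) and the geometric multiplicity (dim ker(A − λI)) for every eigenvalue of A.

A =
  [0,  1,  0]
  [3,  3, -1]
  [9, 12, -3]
λ = 0: alg = 3, geom = 1

Step 1 — factor the characteristic polynomial to read off the algebraic multiplicities:
  χ_A(x) = x^3

Step 2 — compute geometric multiplicities via the rank-nullity identity g(λ) = n − rank(A − λI):
  rank(A − (0)·I) = 2, so dim ker(A − (0)·I) = n − 2 = 1

Summary:
  λ = 0: algebraic multiplicity = 3, geometric multiplicity = 1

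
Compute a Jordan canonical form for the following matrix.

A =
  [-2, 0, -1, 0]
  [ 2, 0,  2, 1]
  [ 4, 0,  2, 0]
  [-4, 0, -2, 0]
J_2(0) ⊕ J_2(0)

The characteristic polynomial is
  det(x·I − A) = x^4

Eigenvalues and multiplicities (the geometric multiplicity of λ is n − rank(A − λI), which equals the number of Jordan blocks for λ):
  λ = 0: algebraic multiplicity = 4, geometric multiplicity = 2

Determining the block sizes for each eigenvalue:
  λ = 0: with am = 4 and gm = 2, the partition is not yet determined (e.g. several partitions of 4 into 2 parts exist). Let N = A − (0)·I. Computing rank(N^1) = 2, rank(N^2) = 0; the number of blocks of size ≥ j is rank(N^{j−1}) − rank(N^j), giving [2, 2]. So we have 2 block(s) of size 2 → block sizes [2, 2]

Assembling the blocks gives a Jordan form
J =
  [0, 1, 0, 0]
  [0, 0, 0, 0]
  [0, 0, 0, 1]
  [0, 0, 0, 0]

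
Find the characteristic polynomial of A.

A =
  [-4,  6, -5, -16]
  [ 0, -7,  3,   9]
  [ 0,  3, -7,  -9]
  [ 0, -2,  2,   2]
x^4 + 16*x^3 + 96*x^2 + 256*x + 256

Expanding det(x·I − A) (e.g. by cofactor expansion or by noting that A is similar to its Jordan form J, which has the same characteristic polynomial as A) gives
  χ_A(x) = x^4 + 16*x^3 + 96*x^2 + 256*x + 256
which factors as (x + 4)^4. The eigenvalues (with algebraic multiplicities) are λ = -4 with multiplicity 4.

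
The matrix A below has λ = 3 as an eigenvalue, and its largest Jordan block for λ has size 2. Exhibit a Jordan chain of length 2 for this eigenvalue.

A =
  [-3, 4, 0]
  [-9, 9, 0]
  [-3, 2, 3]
A Jordan chain for λ = 3 of length 2:
v_1 = (-6, -9, -3)ᵀ
v_2 = (1, 0, 0)ᵀ

Let N = A − (3)·I. We want v_2 with N^2 v_2 = 0 but N^1 v_2 ≠ 0; then v_{j-1} := N · v_j for j = 2, …, 2.

Pick v_2 = (1, 0, 0)ᵀ.
Then v_1 = N · v_2 = (-6, -9, -3)ᵀ.

Sanity check: (A − (3)·I) v_1 = (0, 0, 0)ᵀ = 0. ✓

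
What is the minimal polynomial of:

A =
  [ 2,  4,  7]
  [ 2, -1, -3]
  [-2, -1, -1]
x^3

The characteristic polynomial is χ_A(x) = x^3, so the eigenvalues are known. The minimal polynomial is
  m_A(x) = Π_λ (x − λ)^{k_λ}
where k_λ is the size of the *largest* Jordan block for λ (equivalently, the smallest k with (A − λI)^k v = 0 for every generalised eigenvector v of λ).

  λ = 0: largest Jordan block has size 3, contributing (x − 0)^3

So m_A(x) = x^3 = x^3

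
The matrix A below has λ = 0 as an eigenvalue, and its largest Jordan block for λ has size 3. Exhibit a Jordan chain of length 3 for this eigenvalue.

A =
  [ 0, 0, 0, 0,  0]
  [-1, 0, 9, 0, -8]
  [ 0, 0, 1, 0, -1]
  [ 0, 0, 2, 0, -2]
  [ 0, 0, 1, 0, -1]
A Jordan chain for λ = 0 of length 3:
v_1 = (0, 1, 0, 0, 0)ᵀ
v_2 = (0, 9, 1, 2, 1)ᵀ
v_3 = (0, 0, 1, 0, 0)ᵀ

Let N = A − (0)·I. We want v_3 with N^3 v_3 = 0 but N^2 v_3 ≠ 0; then v_{j-1} := N · v_j for j = 3, …, 2.

Pick v_3 = (0, 0, 1, 0, 0)ᵀ.
Then v_2 = N · v_3 = (0, 9, 1, 2, 1)ᵀ.
Then v_1 = N · v_2 = (0, 1, 0, 0, 0)ᵀ.

Sanity check: (A − (0)·I) v_1 = (0, 0, 0, 0, 0)ᵀ = 0. ✓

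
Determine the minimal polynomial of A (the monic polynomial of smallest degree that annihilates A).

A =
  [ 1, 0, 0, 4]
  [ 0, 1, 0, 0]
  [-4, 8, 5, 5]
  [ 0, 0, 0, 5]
x^3 - 11*x^2 + 35*x - 25

The characteristic polynomial is χ_A(x) = (x - 5)^2*(x - 1)^2, so the eigenvalues are known. The minimal polynomial is
  m_A(x) = Π_λ (x − λ)^{k_λ}
where k_λ is the size of the *largest* Jordan block for λ (equivalently, the smallest k with (A − λI)^k v = 0 for every generalised eigenvector v of λ).

  λ = 1: largest Jordan block has size 1, contributing (x − 1)
  λ = 5: largest Jordan block has size 2, contributing (x − 5)^2

So m_A(x) = (x - 5)^2*(x - 1) = x^3 - 11*x^2 + 35*x - 25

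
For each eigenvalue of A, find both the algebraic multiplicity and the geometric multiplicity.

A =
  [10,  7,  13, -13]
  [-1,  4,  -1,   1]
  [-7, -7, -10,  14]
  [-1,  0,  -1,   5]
λ = -3: alg = 1, geom = 1; λ = 4: alg = 3, geom = 2

Step 1 — factor the characteristic polynomial to read off the algebraic multiplicities:
  χ_A(x) = (x - 4)^3*(x + 3)

Step 2 — compute geometric multiplicities via the rank-nullity identity g(λ) = n − rank(A − λI):
  rank(A − (-3)·I) = 3, so dim ker(A − (-3)·I) = n − 3 = 1
  rank(A − (4)·I) = 2, so dim ker(A − (4)·I) = n − 2 = 2

Summary:
  λ = -3: algebraic multiplicity = 1, geometric multiplicity = 1
  λ = 4: algebraic multiplicity = 3, geometric multiplicity = 2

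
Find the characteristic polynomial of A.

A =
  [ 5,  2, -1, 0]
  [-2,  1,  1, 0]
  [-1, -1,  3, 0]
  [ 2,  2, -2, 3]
x^4 - 12*x^3 + 54*x^2 - 108*x + 81

Expanding det(x·I − A) (e.g. by cofactor expansion or by noting that A is similar to its Jordan form J, which has the same characteristic polynomial as A) gives
  χ_A(x) = x^4 - 12*x^3 + 54*x^2 - 108*x + 81
which factors as (x - 3)^4. The eigenvalues (with algebraic multiplicities) are λ = 3 with multiplicity 4.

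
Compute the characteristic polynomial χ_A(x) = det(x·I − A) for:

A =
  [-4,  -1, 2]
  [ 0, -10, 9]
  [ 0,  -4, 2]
x^3 + 12*x^2 + 48*x + 64

Expanding det(x·I − A) (e.g. by cofactor expansion or by noting that A is similar to its Jordan form J, which has the same characteristic polynomial as A) gives
  χ_A(x) = x^3 + 12*x^2 + 48*x + 64
which factors as (x + 4)^3. The eigenvalues (with algebraic multiplicities) are λ = -4 with multiplicity 3.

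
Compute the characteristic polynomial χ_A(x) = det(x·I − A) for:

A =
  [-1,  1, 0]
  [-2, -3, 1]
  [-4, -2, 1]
x^3 + 3*x^2 + 3*x + 1

Expanding det(x·I − A) (e.g. by cofactor expansion or by noting that A is similar to its Jordan form J, which has the same characteristic polynomial as A) gives
  χ_A(x) = x^3 + 3*x^2 + 3*x + 1
which factors as (x + 1)^3. The eigenvalues (with algebraic multiplicities) are λ = -1 with multiplicity 3.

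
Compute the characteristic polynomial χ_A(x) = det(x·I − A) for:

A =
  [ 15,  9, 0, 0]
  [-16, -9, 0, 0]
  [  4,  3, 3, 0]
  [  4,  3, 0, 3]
x^4 - 12*x^3 + 54*x^2 - 108*x + 81

Expanding det(x·I − A) (e.g. by cofactor expansion or by noting that A is similar to its Jordan form J, which has the same characteristic polynomial as A) gives
  χ_A(x) = x^4 - 12*x^3 + 54*x^2 - 108*x + 81
which factors as (x - 3)^4. The eigenvalues (with algebraic multiplicities) are λ = 3 with multiplicity 4.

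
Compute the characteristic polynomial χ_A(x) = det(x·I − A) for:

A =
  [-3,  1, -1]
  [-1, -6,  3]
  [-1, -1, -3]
x^3 + 12*x^2 + 48*x + 64

Expanding det(x·I − A) (e.g. by cofactor expansion or by noting that A is similar to its Jordan form J, which has the same characteristic polynomial as A) gives
  χ_A(x) = x^3 + 12*x^2 + 48*x + 64
which factors as (x + 4)^3. The eigenvalues (with algebraic multiplicities) are λ = -4 with multiplicity 3.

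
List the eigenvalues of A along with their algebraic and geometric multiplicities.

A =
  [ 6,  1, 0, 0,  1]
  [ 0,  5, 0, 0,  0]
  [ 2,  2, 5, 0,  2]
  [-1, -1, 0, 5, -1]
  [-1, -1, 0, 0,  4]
λ = 5: alg = 5, geom = 4

Step 1 — factor the characteristic polynomial to read off the algebraic multiplicities:
  χ_A(x) = (x - 5)^5

Step 2 — compute geometric multiplicities via the rank-nullity identity g(λ) = n − rank(A − λI):
  rank(A − (5)·I) = 1, so dim ker(A − (5)·I) = n − 1 = 4

Summary:
  λ = 5: algebraic multiplicity = 5, geometric multiplicity = 4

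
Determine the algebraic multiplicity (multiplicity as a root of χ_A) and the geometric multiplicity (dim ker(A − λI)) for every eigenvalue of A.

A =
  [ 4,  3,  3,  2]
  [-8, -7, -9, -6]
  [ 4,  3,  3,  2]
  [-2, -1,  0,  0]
λ = 0: alg = 4, geom = 2

Step 1 — factor the characteristic polynomial to read off the algebraic multiplicities:
  χ_A(x) = x^4

Step 2 — compute geometric multiplicities via the rank-nullity identity g(λ) = n − rank(A − λI):
  rank(A − (0)·I) = 2, so dim ker(A − (0)·I) = n − 2 = 2

Summary:
  λ = 0: algebraic multiplicity = 4, geometric multiplicity = 2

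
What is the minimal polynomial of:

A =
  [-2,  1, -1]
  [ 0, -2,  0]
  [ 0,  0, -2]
x^2 + 4*x + 4

The characteristic polynomial is χ_A(x) = (x + 2)^3, so the eigenvalues are known. The minimal polynomial is
  m_A(x) = Π_λ (x − λ)^{k_λ}
where k_λ is the size of the *largest* Jordan block for λ (equivalently, the smallest k with (A − λI)^k v = 0 for every generalised eigenvector v of λ).

  λ = -2: largest Jordan block has size 2, contributing (x + 2)^2

So m_A(x) = (x + 2)^2 = x^2 + 4*x + 4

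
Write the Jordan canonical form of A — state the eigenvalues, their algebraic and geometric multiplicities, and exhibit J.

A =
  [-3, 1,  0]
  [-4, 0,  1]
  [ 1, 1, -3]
J_3(-2)

The characteristic polynomial is
  det(x·I − A) = x^3 + 6*x^2 + 12*x + 8 = (x + 2)^3

Eigenvalues and multiplicities (the geometric multiplicity of λ is n − rank(A − λI), which equals the number of Jordan blocks for λ):
  λ = -2: algebraic multiplicity = 3, geometric multiplicity = 1

Determining the block sizes for each eigenvalue:
  λ = -2: one block (gm = 1), so the single block has size am = 3 → block sizes [3]

Assembling the blocks gives a Jordan form
J =
  [-2,  1,  0]
  [ 0, -2,  1]
  [ 0,  0, -2]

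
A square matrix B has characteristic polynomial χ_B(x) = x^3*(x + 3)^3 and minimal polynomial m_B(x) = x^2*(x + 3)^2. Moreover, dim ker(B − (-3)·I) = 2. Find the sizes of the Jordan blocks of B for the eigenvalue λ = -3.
Block sizes for λ = -3: [2, 1]

Step 1 — from the characteristic polynomial, algebraic multiplicity of λ = -3 is 3. From dim ker(B − (-3)·I) = 2, there are exactly 2 Jordan blocks for λ = -3.
Step 2 — from the minimal polynomial, the factor (x + 3)^2 tells us the largest block for λ = -3 has size 2.
Step 3 — with total size 3, 2 blocks, and largest block 2, the block sizes (in nonincreasing order) are [2, 1].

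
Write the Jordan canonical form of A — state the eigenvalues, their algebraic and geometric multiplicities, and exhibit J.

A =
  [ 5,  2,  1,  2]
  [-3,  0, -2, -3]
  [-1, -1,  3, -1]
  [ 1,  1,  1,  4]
J_3(3) ⊕ J_1(3)

The characteristic polynomial is
  det(x·I − A) = x^4 - 12*x^3 + 54*x^2 - 108*x + 81 = (x - 3)^4

Eigenvalues and multiplicities (the geometric multiplicity of λ is n − rank(A − λI), which equals the number of Jordan blocks for λ):
  λ = 3: algebraic multiplicity = 4, geometric multiplicity = 2

Determining the block sizes for each eigenvalue:
  λ = 3: with am = 4 and gm = 2, the partition is not yet determined (e.g. several partitions of 4 into 2 parts exist). Let N = A − (3)·I. Computing rank(N^1) = 2, rank(N^2) = 1, rank(N^3) = 0; the number of blocks of size ≥ j is rank(N^{j−1}) − rank(N^j), giving [2, 1, 1]. So we have 1 block(s) of size 3, 1 block(s) of size 1 → block sizes [3, 1]

Assembling the blocks gives a Jordan form
J =
  [3, 1, 0, 0]
  [0, 3, 1, 0]
  [0, 0, 3, 0]
  [0, 0, 0, 3]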